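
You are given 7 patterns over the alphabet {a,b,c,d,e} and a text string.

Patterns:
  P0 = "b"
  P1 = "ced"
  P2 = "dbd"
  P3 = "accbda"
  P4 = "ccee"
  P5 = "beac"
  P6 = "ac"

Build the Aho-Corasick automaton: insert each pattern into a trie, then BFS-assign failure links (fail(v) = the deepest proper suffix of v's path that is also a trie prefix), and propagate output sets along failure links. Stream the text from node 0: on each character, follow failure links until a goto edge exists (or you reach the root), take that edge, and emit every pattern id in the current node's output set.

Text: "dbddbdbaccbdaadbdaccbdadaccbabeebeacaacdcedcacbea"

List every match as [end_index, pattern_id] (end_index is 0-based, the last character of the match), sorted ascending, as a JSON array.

Construct AC machine:
Trie (insert patterns):
  0='ε' goto a→8 b→1 c→2 d→5
  1='b' goto e→17  [P0 ends]
  2='c' goto c→14 e→3
  3='ce' goto d→4
  4='ced' goto ·  [P1 ends]
  5='d' goto b→6
  6='db' goto d→7
  7='dbd' goto ·  [P2 ends]
  8='a' goto c→9
  9='ac' goto c→10  [P6 ends]
  10='acc' goto b→11
  11='accb' goto d→12
  12='accbd' goto a→13
  13='accbda' goto ·  [P3 ends]
  14='cc' goto e→15
  15='cce' goto e→16
  16='ccee' goto ·  [P4 ends]
  17='be' goto a→18
  18='bea' goto c→19
  19='beac' goto ·  [P5 ends]

BFS fail/out derivation:
  fail(1) 'b': from fail(0)=0 chase 'b': 0 ⇒ 0;  out={0}∪out(0)={0}
  fail(2) 'c': from fail(0)=0 chase 'c': 0 ⇒ 0;  out=∅∪out(0)=∅
  fail(5) 'd': from fail(0)=0 chase 'd': 0 ⇒ 0;  out=∅∪out(0)=∅
  fail(8) 'a': from fail(0)=0 chase 'a': 0 ⇒ 0;  out=∅∪out(0)=∅
  fail(3) 'ce': from fail(2)=0 chase 'e': 0 ⇒ 0;  out=∅∪out(0)=∅
  fail(6) 'db': from fail(5)=0 chase 'b': 0 ⇒ 1;  out=∅∪out(1)={0}
  fail(9) 'ac': from fail(8)=0 chase 'c': 0 ⇒ 2;  out={6}∪out(2)={6}
  fail(14) 'cc': from fail(2)=0 chase 'c': 0 ⇒ 2;  out=∅∪out(2)=∅
  fail(17) 'be': from fail(1)=0 chase 'e': 0 ⇒ 0;  out=∅∪out(0)=∅
  fail(4) 'ced': from fail(3)=0 chase 'd': 0 ⇒ 5;  out={1}∪out(5)={1}
  fail(7) 'dbd': from fail(6)=1 chase 'd': 1→0 ⇒ 5;  out={2}∪out(5)={2}
  fail(10) 'acc': from fail(9)=2 chase 'c': 2 ⇒ 14;  out=∅∪out(14)=∅
  fail(15) 'cce': from fail(14)=2 chase 'e': 2 ⇒ 3;  out=∅∪out(3)=∅
  fail(18) 'bea': from fail(17)=0 chase 'a': 0 ⇒ 8;  out=∅∪out(8)=∅
  fail(11) 'accb': from fail(10)=14 chase 'b': 14→2→0 ⇒ 1;  out=∅∪out(1)={0}
  fail(16) 'ccee': from fail(15)=3 chase 'e': 3→0 ⇒ 0;  out={4}∪out(0)={4}
  fail(19) 'beac': from fail(18)=8 chase 'c': 8 ⇒ 9;  out={5}∪out(9)={5,6}
  fail(12) 'accbd': from fail(11)=1 chase 'd': 1→0 ⇒ 5;  out=∅∪out(5)=∅
  fail(13) 'accbda': from fail(12)=5 chase 'a': 5→0 ⇒ 8;  out={3}∪out(8)={3}

Run:
i=0 'd': node 0→5
i=1 'b': node 5→6  emit P0@[1:1]
i=2 'd': node 6→7  emit P2@[0:2]
i=3 'd': node 7→5 (fail-walked)
i=4 'b': node 5→6  emit P0@[4:4]
i=5 'd': node 6→7  emit P2@[3:5]
i=6 'b': node 7→6 (fail-walked)  emit P0@[6:6]
i=7 'a': node 6→8 (fail-walked)
i=8 'c': node 8→9  emit P6@[7:8]
i=9 'c': node 9→10
i=10 'b': node 10→11  emit P0@[10:10]
i=11 'd': node 11→12
i=12 'a': node 12→13  emit P3@[7:12]
i=13 'a': node 13→8 (fail-walked)
i=14 'd': node 8→5 (fail-walked)
i=15 'b': node 5→6  emit P0@[15:15]
i=16 'd': node 6→7  emit P2@[14:16]
i=17 'a': node 7→8 (fail-walked)
i=18 'c': node 8→9  emit P6@[17:18]
i=19 'c': node 9→10
i=20 'b': node 10→11  emit P0@[20:20]
i=21 'd': node 11→12
i=22 'a': node 12→13  emit P3@[17:22]
i=23 'd': node 13→5 (fail-walked)
i=24 'a': node 5→8 (fail-walked)
i=25 'c': node 8→9  emit P6@[24:25]
i=26 'c': node 9→10
i=27 'b': node 10→11  emit P0@[27:27]
i=28 'a': node 11→8 (fail-walked)
i=29 'b': node 8→1 (fail-walked)  emit P0@[29:29]
i=30 'e': node 1→17
i=31 'e': node 17→0 (fail-walked)
i=32 'b': node 0→1  emit P0@[32:32]
i=33 'e': node 1→17
i=34 'a': node 17→18
i=35 'c': node 18→19  emit P5@[32:35],P6@[34:35]
i=36 'a': node 19→8 (fail-walked)
i=37 'a': node 8→8 (fail-walked)
i=38 'c': node 8→9  emit P6@[37:38]
i=39 'd': node 9→5 (fail-walked)
i=40 'c': node 5→2 (fail-walked)
i=41 'e': node 2→3
i=42 'd': node 3→4  emit P1@[40:42]
i=43 'c': node 4→2 (fail-walked)
i=44 'a': node 2→8 (fail-walked)
i=45 'c': node 8→9  emit P6@[44:45]
i=46 'b': node 9→1 (fail-walked)  emit P0@[46:46]
i=47 'e': node 1→17
i=48 'a': node 17→18

All matches (sorted): [[1,0],[2,2],[4,0],[5,2],[6,0],[8,6],[10,0],[12,3],[15,0],[16,2],[18,6],[20,0],[22,3],[25,6],[27,0],[29,0],[32,0],[35,5],[35,6],[38,6],[42,1],[45,6],[46,0]]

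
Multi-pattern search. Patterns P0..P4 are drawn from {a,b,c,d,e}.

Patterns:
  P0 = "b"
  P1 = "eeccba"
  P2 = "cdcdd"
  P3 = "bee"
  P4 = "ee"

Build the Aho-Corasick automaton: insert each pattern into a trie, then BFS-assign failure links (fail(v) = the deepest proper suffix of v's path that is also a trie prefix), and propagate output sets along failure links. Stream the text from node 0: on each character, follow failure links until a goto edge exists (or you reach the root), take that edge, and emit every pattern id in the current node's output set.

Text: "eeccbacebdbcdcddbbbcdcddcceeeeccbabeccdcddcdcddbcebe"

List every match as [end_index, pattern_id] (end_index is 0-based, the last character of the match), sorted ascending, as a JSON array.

Build automaton:
Trie (insert patterns):
  0='ε' goto b→1 c→8 e→2
  1='b' goto e→13  [P0 ends]
  2='e' goto e→3
  3='ee' goto c→4  [P4 ends]
  4='eec' goto c→5
  5='eecc' goto b→6
  6='eeccb' goto a→7
  7='eeccba' goto ·  [P1 ends]
  8='c' goto d→9
  9='cd' goto c→10
  10='cdc' goto d→11
  11='cdcd' goto d→12
  12='cdcdd' goto ·  [P2 ends]
  13='be' goto e→14
  14='bee' goto ·  [P3 ends]

Failure links (BFS by depth):
  n1('b'): parent n0 fail=0; on 'b' 0 → fail=0;  out {0}∪∅={0}
  n2('e'): parent n0 fail=0; on 'e' 0 → fail=0;  out ∅∪∅=∅
  n8('c'): parent n0 fail=0; on 'c' 0 → fail=0;  out ∅∪∅=∅
  n3('ee'): parent n2 fail=0; on 'e' 0 → fail=2;  out {4}∪∅={4}
  n9('cd'): parent n8 fail=0; on 'd' 0 → fail=0;  out ∅∪∅=∅
  n13('be'): parent n1 fail=0; on 'e' 0 → fail=2;  out ∅∪∅=∅
  n4('eec'): parent n3 fail=2; on 'c' 2→0 → fail=8;  out ∅∪∅=∅
  n10('cdc'): parent n9 fail=0; on 'c' 0 → fail=8;  out ∅∪∅=∅
  n14('bee'): parent n13 fail=2; on 'e' 2 → fail=3;  out {3}∪{4}={3,4}
  n5('eecc'): parent n4 fail=8; on 'c' 8→0 → fail=8;  out ∅∪∅=∅
  n11('cdcd'): parent n10 fail=8; on 'd' 8 → fail=9;  out ∅∪∅=∅
  n6('eeccb'): parent n5 fail=8; on 'b' 8→0 → fail=1;  out ∅∪{0}={0}
  n12('cdcdd'): parent n11 fail=9; on 'd' 9→0 → fail=0;  out {2}∪∅={2}
  n7('eeccba'): parent n6 fail=1; on 'a' 1→0 → fail=0;  out {1}∪∅={1}

Run:
pos 0 'e': at 2
pos 1 'e': at 3  ** P4@[0:1]
pos 2 'c': at 4
pos 3 'c': at 5
pos 4 'b': at 6  ** P0@[4:4]
pos 5 'a': at 7  ** P1@[0:5]
pos 6 'c': at 8 (via fail)
pos 7 'e': at 2 (via fail)
pos 8 'b': at 1 (via fail)  ** P0@[8:8]
pos 9 'd': at 0 (via fail)
pos 10 'b': at 1  ** P0@[10:10]
pos 11 'c': at 8 (via fail)
pos 12 'd': at 9
pos 13 'c': at 10
pos 14 'd': at 11
pos 15 'd': at 12  ** P2@[11:15]
pos 16 'b': at 1 (via fail)  ** P0@[16:16]
pos 17 'b': at 1 (via fail)  ** P0@[17:17]
pos 18 'b': at 1 (via fail)  ** P0@[18:18]
pos 19 'c': at 8 (via fail)
pos 20 'd': at 9
pos 21 'c': at 10
pos 22 'd': at 11
pos 23 'd': at 12  ** P2@[19:23]
pos 24 'c': at 8 (via fail)
pos 25 'c': at 8 (via fail)
pos 26 'e': at 2 (via fail)
pos 27 'e': at 3  ** P4@[26:27]
pos 28 'e': at 3 (via fail)  ** P4@[27:28]
pos 29 'e': at 3 (via fail)  ** P4@[28:29]
pos 30 'c': at 4
pos 31 'c': at 5
pos 32 'b': at 6  ** P0@[32:32]
pos 33 'a': at 7  ** P1@[28:33]
pos 34 'b': at 1 (via fail)  ** P0@[34:34]
pos 35 'e': at 13
pos 36 'c': at 8 (via fail)
pos 37 'c': at 8 (via fail)
pos 38 'd': at 9
pos 39 'c': at 10
pos 40 'd': at 11
pos 41 'd': at 12  ** P2@[37:41]
pos 42 'c': at 8 (via fail)
pos 43 'd': at 9
pos 44 'c': at 10
pos 45 'd': at 11
pos 46 'd': at 12  ** P2@[42:46]
pos 47 'b': at 1 (via fail)  ** P0@[47:47]
pos 48 'c': at 8 (via fail)
pos 49 'e': at 2 (via fail)
pos 50 'b': at 1 (via fail)  ** P0@[50:50]
pos 51 'e': at 13

Matches: [[1,4],[4,0],[5,1],[8,0],[10,0],[15,2],[16,0],[17,0],[18,0],[23,2],[27,4],[28,4],[29,4],[32,0],[33,1],[34,0],[41,2],[46,2],[47,0],[50,0]]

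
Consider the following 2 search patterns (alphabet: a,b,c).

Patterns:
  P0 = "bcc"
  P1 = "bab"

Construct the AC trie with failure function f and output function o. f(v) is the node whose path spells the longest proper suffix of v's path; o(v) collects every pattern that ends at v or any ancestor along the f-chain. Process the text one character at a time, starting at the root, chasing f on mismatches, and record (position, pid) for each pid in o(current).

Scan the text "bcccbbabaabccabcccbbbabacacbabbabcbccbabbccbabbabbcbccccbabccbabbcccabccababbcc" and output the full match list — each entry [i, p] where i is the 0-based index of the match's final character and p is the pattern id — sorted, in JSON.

Build:
Trie (insert patterns):
  0='ε' goto b→1
  1='b' goto a→4 c→2
  2='bc' goto c→3
  3='bcc' goto ·  [P0 ends]
  4='ba' goto b→5
  5='bab' goto ·  [P1 ends]

Failure links (BFS by depth):
  fail(1) 'b': from fail(0)=0 chase 'b': 0 ⇒ 0;  out=∅∪out(0)=∅
  fail(2) 'bc': from fail(1)=0 chase 'c': 0 ⇒ 0;  out=∅∪out(0)=∅
  fail(4) 'ba': from fail(1)=0 chase 'a': 0 ⇒ 0;  out=∅∪out(0)=∅
  fail(3) 'bcc': from fail(2)=0 chase 'c': 0 ⇒ 0;  out={0}∪out(0)={0}
  fail(5) 'bab': from fail(4)=0 chase 'b': 0 ⇒ 1;  out={1}∪out(1)={1}

Run:
i=0 'b': node 0→1
i=1 'c': node 1→2
i=2 'c': node 2→3  ** P0@[0:2]
i=3 'c': node 3→0 (fail-walked)
i=4 'b': node 0→1
i=5 'b': node 1→1 (fail-walked)
i=6 'a': node 1→4
i=7 'b': node 4→5  ** P1@[5:7]
i=8 'a': node 5→4 (fail-walked)
i=9 'a': node 4→0 (fail-walked)
i=10 'b': node 0→1
i=11 'c': node 1→2
i=12 'c': node 2→3  ** P0@[10:12]
i=13 'a': node 3→0 (fail-walked)
i=14 'b': node 0→1
i=15 'c': node 1→2
i=16 'c': node 2→3  ** P0@[14:16]
i=17 'c': node 3→0 (fail-walked)
i=18 'b': node 0→1
i=19 'b': node 1→1 (fail-walked)
i=20 'b': node 1→1 (fail-walked)
i=21 'a': node 1→4
i=22 'b': node 4→5  ** P1@[20:22]
i=23 'a': node 5→4 (fail-walked)
i=24 'c': node 4→0 (fail-walked)
i=25 'a': node 0→0
i=26 'c': node 0→0
i=27 'b': node 0→1
i=28 'a': node 1→4
i=29 'b': node 4→5  ** P1@[27:29]
i=30 'b': node 5→1 (fail-walked)
i=31 'a': node 1→4
i=32 'b': node 4→5  ** P1@[30:32]
i=33 'c': node 5→2 (fail-walked)
i=34 'b': node 2→1 (fail-walked)
i=35 'c': node 1→2
i=36 'c': node 2→3  ** P0@[34:36]
i=37 'b': node 3→1 (fail-walked)
i=38 'a': node 1→4
i=39 'b': node 4→5  ** P1@[37:39]
i=40 'b': node 5→1 (fail-walked)
i=41 'c': node 1→2
i=42 'c': node 2→3  ** P0@[40:42]
i=43 'b': node 3→1 (fail-walked)
i=44 'a': node 1→4
i=45 'b': node 4→5  ** P1@[43:45]
i=46 'b': node 5→1 (fail-walked)
i=47 'a': node 1→4
i=48 'b': node 4→5  ** P1@[46:48]
i=49 'b': node 5→1 (fail-walked)
i=50 'c': node 1→2
i=51 'b': node 2→1 (fail-walked)
i=52 'c': node 1→2
i=53 'c': node 2→3  ** P0@[51:53]
i=54 'c': node 3→0 (fail-walked)
i=55 'c': node 0→0
i=56 'b': node 0→1
i=57 'a': node 1→4
i=58 'b': node 4→5  ** P1@[56:58]
i=59 'c': node 5→2 (fail-walked)
i=60 'c': node 2→3  ** P0@[58:60]
i=61 'b': node 3→1 (fail-walked)
i=62 'a': node 1→4
i=63 'b': node 4→5  ** P1@[61:63]
i=64 'b': node 5→1 (fail-walked)
i=65 'c': node 1→2
i=66 'c': node 2→3  ** P0@[64:66]
i=67 'c': node 3→0 (fail-walked)
i=68 'a': node 0→0
i=69 'b': node 0→1
i=70 'c': node 1→2
i=71 'c': node 2→3  ** P0@[69:71]
i=72 'a': node 3→0 (fail-walked)
i=73 'b': node 0→1
i=74 'a': node 1→4
i=75 'b': node 4→5  ** P1@[73:75]
i=76 'b': node 5→1 (fail-walked)
i=77 'c': node 1→2
i=78 'c': node 2→3  ** P0@[76:78]

Matches: [[2,0],[7,1],[12,0],[16,0],[22,1],[29,1],[32,1],[36,0],[39,1],[42,0],[45,1],[48,1],[53,0],[58,1],[60,0],[63,1],[66,0],[71,0],[75,1],[78,0]]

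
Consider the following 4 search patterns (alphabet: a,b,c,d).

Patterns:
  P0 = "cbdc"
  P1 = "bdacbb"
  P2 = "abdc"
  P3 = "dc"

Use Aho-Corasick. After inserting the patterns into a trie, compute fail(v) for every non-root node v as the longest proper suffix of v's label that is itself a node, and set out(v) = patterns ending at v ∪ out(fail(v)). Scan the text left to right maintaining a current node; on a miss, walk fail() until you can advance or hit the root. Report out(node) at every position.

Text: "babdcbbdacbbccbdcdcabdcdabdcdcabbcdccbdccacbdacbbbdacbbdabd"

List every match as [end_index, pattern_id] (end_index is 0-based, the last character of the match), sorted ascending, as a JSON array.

Build automaton:
Trie (insert patterns):
  0='ε' goto a→11 b→5 c→1 d→15
  1='c' goto b→2
  2='cb' goto d→3
  3='cbd' goto c→4
  4='cbdc' goto ·  ←P0
  5='b' goto d→6
  6='bd' goto a→7
  7='bda' goto c→8
  8='bdac' goto b→9
  9='bdacb' goto b→10
  10='bdacbb' goto ·  ←P1
  11='a' goto b→12
  12='ab' goto d→13
  13='abd' goto c→14
  14='abdc' goto ·  ←P2
  15='d' goto c→16
  16='dc' goto ·  ←P3

BFS fail/out derivation:
  fail(1) 'c': from fail(0)=0 chase 'c': 0 ⇒ 0;  out=∅∪out(0)=∅
  fail(5) 'b': from fail(0)=0 chase 'b': 0 ⇒ 0;  out=∅∪out(0)=∅
  fail(11) 'a': from fail(0)=0 chase 'a': 0 ⇒ 0;  out=∅∪out(0)=∅
  fail(15) 'd': from fail(0)=0 chase 'd': 0 ⇒ 0;  out=∅∪out(0)=∅
  fail(2) 'cb': from fail(1)=0 chase 'b': 0 ⇒ 5;  out=∅∪out(5)=∅
  fail(6) 'bd': from fail(5)=0 chase 'd': 0 ⇒ 15;  out=∅∪out(15)=∅
  fail(12) 'ab': from fail(11)=0 chase 'b': 0 ⇒ 5;  out=∅∪out(5)=∅
  fail(16) 'dc': from fail(15)=0 chase 'c': 0 ⇒ 1;  out={3}∪out(1)={3}
  fail(3) 'cbd': from fail(2)=5 chase 'd': 5 ⇒ 6;  out=∅∪out(6)=∅
  fail(7) 'bda': from fail(6)=15 chase 'a': 15→0 ⇒ 11;  out=∅∪out(11)=∅
  fail(13) 'abd': from fail(12)=5 chase 'd': 5 ⇒ 6;  out=∅∪out(6)=∅
  fail(4) 'cbdc': from fail(3)=6 chase 'c': 6→15 ⇒ 16;  out={0}∪out(16)={0,3}
  fail(8) 'bdac': from fail(7)=11 chase 'c': 11→0 ⇒ 1;  out=∅∪out(1)=∅
  fail(14) 'abdc': from fail(13)=6 chase 'c': 6→15 ⇒ 16;  out={2}∪out(16)={2,3}
  fail(9) 'bdacb': from fail(8)=1 chase 'b': 1 ⇒ 2;  out=∅∪out(2)=∅
  fail(10) 'bdacbb': from fail(9)=2 chase 'b': 2→5→0 ⇒ 5;  out={1}∪out(5)={1}

Run:
[0] read 'b'  n0⇒n5
[1] read 'a'  n5⇒n11 (via fail)
[2] read 'b'  n11⇒n12
[3] read 'd'  n12⇒n13
[4] read 'c'  n13⇒n14  → match P2@[1:4],P3@[3:4]
[5] read 'b'  n14⇒n2 (via fail)
[6] read 'b'  n2⇒n5 (via fail)
[7] read 'd'  n5⇒n6
[8] read 'a'  n6⇒n7
[9] read 'c'  n7⇒n8
[10] read 'b'  n8⇒n9
[11] read 'b'  n9⇒n10  → match P1@[6:11]
[12] read 'c'  n10⇒n1 (via fail)
[13] read 'c'  n1⇒n1 (via fail)
[14] read 'b'  n1⇒n2
[15] read 'd'  n2⇒n3
[16] read 'c'  n3⇒n4  → match P0@[13:16],P3@[15:16]
[17] read 'd'  n4⇒n15 (via fail)
[18] read 'c'  n15⇒n16  → match P3@[17:18]
[19] read 'a'  n16⇒n11 (via fail)
[20] read 'b'  n11⇒n12
[21] read 'd'  n12⇒n13
[22] read 'c'  n13⇒n14  → match P2@[19:22],P3@[21:22]
[23] read 'd'  n14⇒n15 (via fail)
[24] read 'a'  n15⇒n11 (via fail)
[25] read 'b'  n11⇒n12
[26] read 'd'  n12⇒n13
[27] read 'c'  n13⇒n14  → match P2@[24:27],P3@[26:27]
[28] read 'd'  n14⇒n15 (via fail)
[29] read 'c'  n15⇒n16  → match P3@[28:29]
[30] read 'a'  n16⇒n11 (via fail)
[31] read 'b'  n11⇒n12
[32] read 'b'  n12⇒n5 (via fail)
[33] read 'c'  n5⇒n1 (via fail)
[34] read 'd'  n1⇒n15 (via fail)
[35] read 'c'  n15⇒n16  → match P3@[34:35]
[36] read 'c'  n16⇒n1 (via fail)
[37] read 'b'  n1⇒n2
[38] read 'd'  n2⇒n3
[39] read 'c'  n3⇒n4  → match P0@[36:39],P3@[38:39]
[40] read 'c'  n4⇒n1 (via fail)
[41] read 'a'  n1⇒n11 (via fail)
[42] read 'c'  n11⇒n1 (via fail)
[43] read 'b'  n1⇒n2
[44] read 'd'  n2⇒n3
[45] read 'a'  n3⇒n7 (via fail)
[46] read 'c'  n7⇒n8
[47] read 'b'  n8⇒n9
[48] read 'b'  n9⇒n10  → match P1@[43:48]
[49] read 'b'  n10⇒n5 (via fail)
[50] read 'd'  n5⇒n6
[51] read 'a'  n6⇒n7
[52] read 'c'  n7⇒n8
[53] read 'b'  n8⇒n9
[54] read 'b'  n9⇒n10  → match P1@[49:54]
[55] read 'd'  n10⇒n6 (via fail)
[56] read 'a'  n6⇒n7
[57] read 'b'  n7⇒n12 (via fail)
[58] read 'd'  n12⇒n13

Result: [[4,2],[4,3],[11,1],[16,0],[16,3],[18,3],[22,2],[22,3],[27,2],[27,3],[29,3],[35,3],[39,0],[39,3],[48,1],[54,1]]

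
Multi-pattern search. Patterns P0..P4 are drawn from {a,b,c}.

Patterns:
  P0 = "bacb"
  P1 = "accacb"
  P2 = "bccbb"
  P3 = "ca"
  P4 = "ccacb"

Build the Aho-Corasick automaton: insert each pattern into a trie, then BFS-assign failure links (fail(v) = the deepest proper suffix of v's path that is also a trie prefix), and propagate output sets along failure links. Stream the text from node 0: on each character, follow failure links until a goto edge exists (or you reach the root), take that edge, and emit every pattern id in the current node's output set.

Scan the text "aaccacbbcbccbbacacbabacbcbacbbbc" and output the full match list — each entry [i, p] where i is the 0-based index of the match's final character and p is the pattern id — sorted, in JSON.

Construct AC machine:
Trie nodes:
  0='ε' goto a→5 b→1 c→15
  1='b' goto a→2 c→11
  2='ba' goto c→3
  3='bac' goto b→4
  4='bacb' goto ·  [P0 ends]
  5='a' goto c→6
  6='ac' goto c→7
  7='acc' goto a→8
  8='acca' goto c→9
  9='accac' goto b→10
  10='accacb' goto ·  [P1 ends]
  11='bc' goto c→12
  12='bcc' goto b→13
  13='bccb' goto b→14
  14='bccbb' goto ·  [P2 ends]
  15='c' goto a→16 c→17
  16='ca' goto ·  [P3 ends]
  17='cc' goto a→18
  18='cca' goto c→19
  19='ccac' goto b→20
  20='ccacb' goto ·  [P4 ends]

Failure links (BFS by depth):
  fail(1) 'b': from fail(0)=0 chase 'b': 0 ⇒ 0;  out=∅∪out(0)=∅
  fail(5) 'a': from fail(0)=0 chase 'a': 0 ⇒ 0;  out=∅∪out(0)=∅
  fail(15) 'c': from fail(0)=0 chase 'c': 0 ⇒ 0;  out=∅∪out(0)=∅
  fail(2) 'ba': from fail(1)=0 chase 'a': 0 ⇒ 5;  out=∅∪out(5)=∅
  fail(6) 'ac': from fail(5)=0 chase 'c': 0 ⇒ 15;  out=∅∪out(15)=∅
  fail(11) 'bc': from fail(1)=0 chase 'c': 0 ⇒ 15;  out=∅∪out(15)=∅
  fail(16) 'ca': from fail(15)=0 chase 'a': 0 ⇒ 5;  out={3}∪out(5)={3}
  fail(17) 'cc': from fail(15)=0 chase 'c': 0 ⇒ 15;  out=∅∪out(15)=∅
  fail(3) 'bac': from fail(2)=5 chase 'c': 5 ⇒ 6;  out=∅∪out(6)=∅
  fail(7) 'acc': from fail(6)=15 chase 'c': 15 ⇒ 17;  out=∅∪out(17)=∅
  fail(12) 'bcc': from fail(11)=15 chase 'c': 15 ⇒ 17;  out=∅∪out(17)=∅
  fail(18) 'cca': from fail(17)=15 chase 'a': 15 ⇒ 16;  out=∅∪out(16)={3}
  fail(4) 'bacb': from fail(3)=6 chase 'b': 6→15→0 ⇒ 1;  out={0}∪out(1)={0}
  fail(8) 'acca': from fail(7)=17 chase 'a': 17 ⇒ 18;  out=∅∪out(18)={3}
  fail(13) 'bccb': from fail(12)=17 chase 'b': 17→15→0 ⇒ 1;  out=∅∪out(1)=∅
  fail(19) 'ccac': from fail(18)=16 chase 'c': 16→5 ⇒ 6;  out=∅∪out(6)=∅
  fail(9) 'accac': from fail(8)=18 chase 'c': 18 ⇒ 19;  out=∅∪out(19)=∅
  fail(14) 'bccbb': from fail(13)=1 chase 'b': 1→0 ⇒ 1;  out={2}∪out(1)={2}
  fail(20) 'ccacb': from fail(19)=6 chase 'b': 6→15→0 ⇒ 1;  out={4}∪out(1)={4}
  fail(10) 'accacb': from fail(9)=19 chase 'b': 19 ⇒ 20;  out={1}∪out(20)={1,4}

Run:
pos 0 'a': at 5
pos 1 'a': at 5 ·f
pos 2 'c': at 6
pos 3 'c': at 7
pos 4 'a': at 8  emit P3@[3:4]
pos 5 'c': at 9
pos 6 'b': at 10  emit P1@[1:6],P4@[2:6]
pos 7 'b': at 1 ·f
pos 8 'c': at 11
pos 9 'b': at 1 ·f
pos 10 'c': at 11
pos 11 'c': at 12
pos 12 'b': at 13
pos 13 'b': at 14  emit P2@[9:13]
pos 14 'a': at 2 ·f
pos 15 'c': at 3
pos 16 'a': at 16 ·f  emit P3@[15:16]
pos 17 'c': at 6 ·f
pos 18 'b': at 1 ·f
pos 19 'a': at 2
pos 20 'b': at 1 ·f
pos 21 'a': at 2
pos 22 'c': at 3
pos 23 'b': at 4  emit P0@[20:23]
pos 24 'c': at 11 ·f
pos 25 'b': at 1 ·f
pos 26 'a': at 2
pos 27 'c': at 3
pos 28 'b': at 4  emit P0@[25:28]
pos 29 'b': at 1 ·f
pos 30 'b': at 1 ·f
pos 31 'c': at 11

Result: [[4,3],[6,1],[6,4],[13,2],[16,3],[23,0],[28,0]]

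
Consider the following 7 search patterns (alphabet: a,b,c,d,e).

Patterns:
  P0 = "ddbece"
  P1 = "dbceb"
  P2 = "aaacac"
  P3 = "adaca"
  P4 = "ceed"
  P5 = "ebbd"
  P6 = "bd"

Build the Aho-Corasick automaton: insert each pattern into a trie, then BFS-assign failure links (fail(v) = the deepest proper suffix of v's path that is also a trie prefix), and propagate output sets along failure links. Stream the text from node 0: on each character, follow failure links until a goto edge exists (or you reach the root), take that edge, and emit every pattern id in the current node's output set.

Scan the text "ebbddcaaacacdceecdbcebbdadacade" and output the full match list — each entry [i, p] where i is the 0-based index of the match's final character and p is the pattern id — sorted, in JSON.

Build automaton:
Trie (insert patterns):
  0='ε' goto a→11 b→29 c→21 d→1 e→25
  1='d' goto b→7 d→2
  2='dd' goto b→3
  3='ddb' goto e→4
  4='ddbe' goto c→5
  5='ddbec' goto e→6
  6='ddbece' goto ·  [P0 ends]
  7='db' goto c→8
  8='dbc' goto e→9
  9='dbce' goto b→10
  10='dbceb' goto ·  [P1 ends]
  11='a' goto a→12 d→17
  12='aa' goto a→13
  13='aaa' goto c→14
  14='aaac' goto a→15
  15='aaaca' goto c→16
  16='aaacac' goto ·  [P2 ends]
  17='ad' goto a→18
  18='ada' goto c→19
  19='adac' goto a→20
  20='adaca' goto ·  [P3 ends]
  21='c' goto e→22
  22='ce' goto e→23
  23='cee' goto d→24
  24='ceed' goto ·  [P4 ends]
  25='e' goto b→26
  26='eb' goto b→27
  27='ebb' goto d→28
  28='ebbd' goto ·  [P5 ends]
  29='b' goto d→30
  30='bd' goto ·  [P6 ends]

BFS fail/out derivation:
  fail(1) 'd': from fail(0)=0 chase 'd': 0 ⇒ 0;  out=∅∪out(0)=∅
  fail(11) 'a': from fail(0)=0 chase 'a': 0 ⇒ 0;  out=∅∪out(0)=∅
  fail(21) 'c': from fail(0)=0 chase 'c': 0 ⇒ 0;  out=∅∪out(0)=∅
  fail(25) 'e': from fail(0)=0 chase 'e': 0 ⇒ 0;  out=∅∪out(0)=∅
  fail(29) 'b': from fail(0)=0 chase 'b': 0 ⇒ 0;  out=∅∪out(0)=∅
  fail(2) 'dd': from fail(1)=0 chase 'd': 0 ⇒ 1;  out=∅∪out(1)=∅
  fail(7) 'db': from fail(1)=0 chase 'b': 0 ⇒ 29;  out=∅∪out(29)=∅
  fail(12) 'aa': from fail(11)=0 chase 'a': 0 ⇒ 11;  out=∅∪out(11)=∅
  fail(17) 'ad': from fail(11)=0 chase 'd': 0 ⇒ 1;  out=∅∪out(1)=∅
  fail(22) 'ce': from fail(21)=0 chase 'e': 0 ⇒ 25;  out=∅∪out(25)=∅
  fail(26) 'eb': from fail(25)=0 chase 'b': 0 ⇒ 29;  out=∅∪out(29)=∅
  fail(30) 'bd': from fail(29)=0 chase 'd': 0 ⇒ 1;  out={6}∪out(1)={6}
  fail(3) 'ddb': from fail(2)=1 chase 'b': 1 ⇒ 7;  out=∅∪out(7)=∅
  fail(8) 'dbc': from fail(7)=29 chase 'c': 29→0 ⇒ 21;  out=∅∪out(21)=∅
  fail(13) 'aaa': from fail(12)=11 chase 'a': 11 ⇒ 12;  out=∅∪out(12)=∅
  fail(18) 'ada': from fail(17)=1 chase 'a': 1→0 ⇒ 11;  out=∅∪out(11)=∅
  fail(23) 'cee': from fail(22)=25 chase 'e': 25→0 ⇒ 25;  out=∅∪out(25)=∅
  fail(27) 'ebb': from fail(26)=29 chase 'b': 29→0 ⇒ 29;  out=∅∪out(29)=∅
  fail(4) 'ddbe': from fail(3)=7 chase 'e': 7→29→0 ⇒ 25;  out=∅∪out(25)=∅
  fail(9) 'dbce': from fail(8)=21 chase 'e': 21 ⇒ 22;  out=∅∪out(22)=∅
  fail(14) 'aaac': from fail(13)=12 chase 'c': 12→11→0 ⇒ 21;  out=∅∪out(21)=∅
  fail(19) 'adac': from fail(18)=11 chase 'c': 11→0 ⇒ 21;  out=∅∪out(21)=∅
  fail(24) 'ceed': from fail(23)=25 chase 'd': 25→0 ⇒ 1;  out={4}∪out(1)={4}
  fail(28) 'ebbd': from fail(27)=29 chase 'd': 29 ⇒ 30;  out={5}∪out(30)={5,6}
  fail(5) 'ddbec': from fail(4)=25 chase 'c': 25→0 ⇒ 21;  out=∅∪out(21)=∅
  fail(10) 'dbceb': from fail(9)=22 chase 'b': 22→25 ⇒ 26;  out={1}∪out(26)={1}
  fail(15) 'aaaca': from fail(14)=21 chase 'a': 21→0 ⇒ 11;  out=∅∪out(11)=∅
  fail(20) 'adaca': from fail(19)=21 chase 'a': 21→0 ⇒ 11;  out={3}∪out(11)={3}
  fail(6) 'ddbece': from fail(5)=21 chase 'e': 21 ⇒ 22;  out={0}∪out(22)={0}
  fail(16) 'aaacac': from fail(15)=11 chase 'c': 11→0 ⇒ 21;  out={2}∪out(21)={2}

Text stream:
pos 0 'e': at 25
pos 1 'b': at 26
pos 2 'b': at 27
pos 3 'd': at 28  emit P5@[0:3],P6@[2:3]
pos 4 'd': at 2 ·f
pos 5 'c': at 21 ·f
pos 6 'a': at 11 ·f
pos 7 'a': at 12
pos 8 'a': at 13
pos 9 'c': at 14
pos 10 'a': at 15
pos 11 'c': at 16  emit P2@[6:11]
pos 12 'd': at 1 ·f
pos 13 'c': at 21 ·f
pos 14 'e': at 22
pos 15 'e': at 23
pos 16 'c': at 21 ·f
pos 17 'd': at 1 ·f
pos 18 'b': at 7
pos 19 'c': at 8
pos 20 'e': at 9
pos 21 'b': at 10  emit P1@[17:21]
pos 22 'b': at 27 ·f
pos 23 'd': at 28  emit P5@[20:23],P6@[22:23]
pos 24 'a': at 11 ·f
pos 25 'd': at 17
pos 26 'a': at 18
pos 27 'c': at 19
pos 28 'a': at 20  emit P3@[24:28]
pos 29 'd': at 17 ·f
pos 30 'e': at 25 ·f

All matches (sorted): [[3,5],[3,6],[11,2],[21,1],[23,5],[23,6],[28,3]]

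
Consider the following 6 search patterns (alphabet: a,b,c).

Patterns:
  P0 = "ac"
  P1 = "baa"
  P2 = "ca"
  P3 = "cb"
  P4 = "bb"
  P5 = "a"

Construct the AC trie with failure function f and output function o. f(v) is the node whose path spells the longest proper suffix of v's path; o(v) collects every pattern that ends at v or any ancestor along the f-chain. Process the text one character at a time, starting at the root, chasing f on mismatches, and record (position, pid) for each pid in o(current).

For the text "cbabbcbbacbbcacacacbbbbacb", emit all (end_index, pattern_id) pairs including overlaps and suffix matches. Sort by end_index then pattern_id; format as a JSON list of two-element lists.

Build:
Trie (insert patterns):
  n0 'ε': a→1 b→3 c→6
  n1 'a': c→2  [P5 ends]
  n2 'ac': ·  [P0 ends]
  n3 'b': a→4 b→9
  n4 'ba': a→5
  n5 'baa': ·  [P1 ends]
  n6 'c': a→7 b→8
  n7 'ca': ·  [P2 ends]
  n8 'cb': ·  [P3 ends]
  n9 'bb': ·  [P4 ends]

Failure links (BFS by depth):
  n1('a'): parent n0 fail=0; on 'a' 0 → fail=0;  out {5}∪∅={5}
  n3('b'): parent n0 fail=0; on 'b' 0 → fail=0;  out ∅∪∅=∅
  n6('c'): parent n0 fail=0; on 'c' 0 → fail=0;  out ∅∪∅=∅
  n2('ac'): parent n1 fail=0; on 'c' 0 → fail=6;  out {0}∪∅={0}
  n4('ba'): parent n3 fail=0; on 'a' 0 → fail=1;  out ∅∪{5}={5}
  n7('ca'): parent n6 fail=0; on 'a' 0 → fail=1;  out {2}∪{5}={2,5}
  n8('cb'): parent n6 fail=0; on 'b' 0 → fail=3;  out {3}∪∅={3}
  n9('bb'): parent n3 fail=0; on 'b' 0 → fail=3;  out {4}∪∅={4}
  n5('baa'): parent n4 fail=1; on 'a' 1→0 → fail=1;  out {1}∪{5}={1,5}

Scan:
pos 0 'c': at 6
pos 1 'b': at 8  → match P3@[0:1]
pos 2 'a': at 4 (fail-walked)  → match P5@[2:2]
pos 3 'b': at 3 (fail-walked)
pos 4 'b': at 9  → match P4@[3:4]
pos 5 'c': at 6 (fail-walked)
pos 6 'b': at 8  → match P3@[5:6]
pos 7 'b': at 9 (fail-walked)  → match P4@[6:7]
pos 8 'a': at 4 (fail-walked)  → match P5@[8:8]
pos 9 'c': at 2 (fail-walked)  → match P0@[8:9]
pos 10 'b': at 8 (fail-walked)  → match P3@[9:10]
pos 11 'b': at 9 (fail-walked)  → match P4@[10:11]
pos 12 'c': at 6 (fail-walked)
pos 13 'a': at 7  → match P2@[12:13],P5@[13:13]
pos 14 'c': at 2 (fail-walked)  → match P0@[13:14]
pos 15 'a': at 7 (fail-walked)  → match P2@[14:15],P5@[15:15]
pos 16 'c': at 2 (fail-walked)  → match P0@[15:16]
pos 17 'a': at 7 (fail-walked)  → match P2@[16:17],P5@[17:17]
pos 18 'c': at 2 (fail-walked)  → match P0@[17:18]
pos 19 'b': at 8 (fail-walked)  → match P3@[18:19]
pos 20 'b': at 9 (fail-walked)  → match P4@[19:20]
pos 21 'b': at 9 (fail-walked)  → match P4@[20:21]
pos 22 'b': at 9 (fail-walked)  → match P4@[21:22]
pos 23 'a': at 4 (fail-walked)  → match P5@[23:23]
pos 24 'c': at 2 (fail-walked)  → match P0@[23:24]
pos 25 'b': at 8 (fail-walked)  → match P3@[24:25]

Result: [[1,3],[2,5],[4,4],[6,3],[7,4],[8,5],[9,0],[10,3],[11,4],[13,2],[13,5],[14,0],[15,2],[15,5],[16,0],[17,2],[17,5],[18,0],[19,3],[20,4],[21,4],[22,4],[23,5],[24,0],[25,3]]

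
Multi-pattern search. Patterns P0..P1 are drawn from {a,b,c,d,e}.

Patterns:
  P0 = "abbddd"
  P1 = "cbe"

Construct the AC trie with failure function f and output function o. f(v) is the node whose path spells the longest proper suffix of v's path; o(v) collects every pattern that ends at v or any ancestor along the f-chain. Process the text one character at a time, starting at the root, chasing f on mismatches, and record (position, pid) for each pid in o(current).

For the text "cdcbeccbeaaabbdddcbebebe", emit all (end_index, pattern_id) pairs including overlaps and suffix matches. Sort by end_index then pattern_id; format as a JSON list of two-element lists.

Construct AC machine:
Trie (insert patterns):
  n0 'ε': a→1 c→7
  n1 'a': b→2
  n2 'ab': b→3
  n3 'abb': d→4
  n4 'abbd': d→5
  n5 'abbdd': d→6
  n6 'abbddd': ·  ←P0
  n7 'c': b→8
  n8 'cb': e→9
  n9 'cbe': ·  ←P1

BFS fail/out derivation:
  fail(1) 'a': from fail(0)=0 chase 'a': 0 ⇒ 0;  out=∅∪out(0)=∅
  fail(7) 'c': from fail(0)=0 chase 'c': 0 ⇒ 0;  out=∅∪out(0)=∅
  fail(2) 'ab': from fail(1)=0 chase 'b': 0 ⇒ 0;  out=∅∪out(0)=∅
  fail(8) 'cb': from fail(7)=0 chase 'b': 0 ⇒ 0;  out=∅∪out(0)=∅
  fail(3) 'abb': from fail(2)=0 chase 'b': 0 ⇒ 0;  out=∅∪out(0)=∅
  fail(9) 'cbe': from fail(8)=0 chase 'e': 0 ⇒ 0;  out={1}∪out(0)={1}
  fail(4) 'abbd': from fail(3)=0 chase 'd': 0 ⇒ 0;  out=∅∪out(0)=∅
  fail(5) 'abbdd': from fail(4)=0 chase 'd': 0 ⇒ 0;  out=∅∪out(0)=∅
  fail(6) 'abbddd': from fail(5)=0 chase 'd': 0 ⇒ 0;  out={0}∪out(0)={0}

Scan:
[0] read 'c'  n0⇒n7
[1] read 'd'  n7⇒n0 ·f
[2] read 'c'  n0⇒n7
[3] read 'b'  n7⇒n8
[4] read 'e'  n8⇒n9  emit P1@[2:4]
[5] read 'c'  n9⇒n7 ·f
[6] read 'c'  n7⇒n7 ·f
[7] read 'b'  n7⇒n8
[8] read 'e'  n8⇒n9  emit P1@[6:8]
[9] read 'a'  n9⇒n1 ·f
[10] read 'a'  n1⇒n1 ·f
[11] read 'a'  n1⇒n1 ·f
[12] read 'b'  n1⇒n2
[13] read 'b'  n2⇒n3
[14] read 'd'  n3⇒n4
[15] read 'd'  n4⇒n5
[16] read 'd'  n5⇒n6  emit P0@[11:16]
[17] read 'c'  n6⇒n7 ·f
[18] read 'b'  n7⇒n8
[19] read 'e'  n8⇒n9  emit P1@[17:19]
[20] read 'b'  n9⇒n0 ·f
[21] read 'e'  n0⇒n0
[22] read 'b'  n0⇒n0
[23] read 'e'  n0⇒n0

All matches (sorted): [[4,1],[8,1],[16,0],[19,1]]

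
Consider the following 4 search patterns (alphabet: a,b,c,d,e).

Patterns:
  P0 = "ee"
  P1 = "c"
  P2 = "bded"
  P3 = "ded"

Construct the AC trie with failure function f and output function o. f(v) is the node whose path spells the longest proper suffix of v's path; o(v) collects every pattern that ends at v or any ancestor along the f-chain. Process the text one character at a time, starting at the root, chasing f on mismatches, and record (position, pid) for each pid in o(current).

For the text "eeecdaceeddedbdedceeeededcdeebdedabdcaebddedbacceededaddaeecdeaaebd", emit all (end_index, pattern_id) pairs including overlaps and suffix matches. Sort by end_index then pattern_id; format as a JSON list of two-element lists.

Build:
Trie nodes:
  n0 'ε': b→4 c→3 d→8 e→1
  n1 'e': e→2
  n2 'ee': ·  [P0 ends]
  n3 'c': ·  [P1 ends]
  n4 'b': d→5
  n5 'bd': e→6
  n6 'bde': d→7
  n7 'bded': ·  [P2 ends]
  n8 'd': e→9
  n9 'de': d→10
  n10 'ded': ·  [P3 ends]

BFS fail/out derivation:
  n1('e'): parent n0 fail=0; on 'e' 0 → fail=0;  out ∅∪∅=∅
  n3('c'): parent n0 fail=0; on 'c' 0 → fail=0;  out {1}∪∅={1}
  n4('b'): parent n0 fail=0; on 'b' 0 → fail=0;  out ∅∪∅=∅
  n8('d'): parent n0 fail=0; on 'd' 0 → fail=0;  out ∅∪∅=∅
  n2('ee'): parent n1 fail=0; on 'e' 0 → fail=1;  out {0}∪∅={0}
  n5('bd'): parent n4 fail=0; on 'd' 0 → fail=8;  out ∅∪∅=∅
  n9('de'): parent n8 fail=0; on 'e' 0 → fail=1;  out ∅∪∅=∅
  n6('bde'): parent n5 fail=8; on 'e' 8 → fail=9;  out ∅∪∅=∅
  n10('ded'): parent n9 fail=1; on 'd' 1→0 → fail=8;  out {3}∪∅={3}
  n7('bded'): parent n6 fail=9; on 'd' 9 → fail=10;  out {2}∪{3}={2,3}

Text stream:
[0] read 'e'  n0⇒n1
[1] read 'e'  n1⇒n2  ** P0@[0:1]
[2] read 'e'  n2⇒n2 ·f  ** P0@[1:2]
[3] read 'c'  n2⇒n3 ·f  ** P1@[3:3]
[4] read 'd'  n3⇒n8 ·f
[5] read 'a'  n8⇒n0 ·f
[6] read 'c'  n0⇒n3  ** P1@[6:6]
[7] read 'e'  n3⇒n1 ·f
[8] read 'e'  n1⇒n2  ** P0@[7:8]
[9] read 'd'  n2⇒n8 ·f
[10] read 'd'  n8⇒n8 ·f
[11] read 'e'  n8⇒n9
[12] read 'd'  n9⇒n10  ** P3@[10:12]
[13] read 'b'  n10⇒n4 ·f
[14] read 'd'  n4⇒n5
[15] read 'e'  n5⇒n6
[16] read 'd'  n6⇒n7  ** P2@[13:16],P3@[14:16]
[17] read 'c'  n7⇒n3 ·f  ** P1@[17:17]
[18] read 'e'  n3⇒n1 ·f
[19] read 'e'  n1⇒n2  ** P0@[18:19]
[20] read 'e'  n2⇒n2 ·f  ** P0@[19:20]
[21] read 'e'  n2⇒n2 ·f  ** P0@[20:21]
[22] read 'd'  n2⇒n8 ·f
[23] read 'e'  n8⇒n9
[24] read 'd'  n9⇒n10  ** P3@[22:24]
[25] read 'c'  n10⇒n3 ·f  ** P1@[25:25]
[26] read 'd'  n3⇒n8 ·f
[27] read 'e'  n8⇒n9
[28] read 'e'  n9⇒n2 ·f  ** P0@[27:28]
[29] read 'b'  n2⇒n4 ·f
[30] read 'd'  n4⇒n5
[31] read 'e'  n5⇒n6
[32] read 'd'  n6⇒n7  ** P2@[29:32],P3@[30:32]
[33] read 'a'  n7⇒n0 ·f
[34] read 'b'  n0⇒n4
[35] read 'd'  n4⇒n5
[36] read 'c'  n5⇒n3 ·f  ** P1@[36:36]
[37] read 'a'  n3⇒n0 ·f
[38] read 'e'  n0⇒n1
[39] read 'b'  n1⇒n4 ·f
[40] read 'd'  n4⇒n5
[41] read 'd'  n5⇒n8 ·f
[42] read 'e'  n8⇒n9
[43] read 'd'  n9⇒n10  ** P3@[41:43]
[44] read 'b'  n10⇒n4 ·f
[45] read 'a'  n4⇒n0 ·f
[46] read 'c'  n0⇒n3  ** P1@[46:46]
[47] read 'c'  n3⇒n3 ·f  ** P1@[47:47]
[48] read 'e'  n3⇒n1 ·f
[49] read 'e'  n1⇒n2  ** P0@[48:49]
[50] read 'd'  n2⇒n8 ·f
[51] read 'e'  n8⇒n9
[52] read 'd'  n9⇒n10  ** P3@[50:52]
[53] read 'a'  n10⇒n0 ·f
[54] read 'd'  n0⇒n8
[55] read 'd'  n8⇒n8 ·f
[56] read 'a'  n8⇒n0 ·f
[57] read 'e'  n0⇒n1
[58] read 'e'  n1⇒n2  ** P0@[57:58]
[59] read 'c'  n2⇒n3 ·f  ** P1@[59:59]
[60] read 'd'  n3⇒n8 ·f
[61] read 'e'  n8⇒n9
[62] read 'a'  n9⇒n0 ·f
[63] read 'a'  n0⇒n0
[64] read 'e'  n0⇒n1
[65] read 'b'  n1⇒n4 ·f
[66] read 'd'  n4⇒n5

Matches: [[1,0],[2,0],[3,1],[6,1],[8,0],[12,3],[16,2],[16,3],[17,1],[19,0],[20,0],[21,0],[24,3],[25,1],[28,0],[32,2],[32,3],[36,1],[43,3],[46,1],[47,1],[49,0],[52,3],[58,0],[59,1]]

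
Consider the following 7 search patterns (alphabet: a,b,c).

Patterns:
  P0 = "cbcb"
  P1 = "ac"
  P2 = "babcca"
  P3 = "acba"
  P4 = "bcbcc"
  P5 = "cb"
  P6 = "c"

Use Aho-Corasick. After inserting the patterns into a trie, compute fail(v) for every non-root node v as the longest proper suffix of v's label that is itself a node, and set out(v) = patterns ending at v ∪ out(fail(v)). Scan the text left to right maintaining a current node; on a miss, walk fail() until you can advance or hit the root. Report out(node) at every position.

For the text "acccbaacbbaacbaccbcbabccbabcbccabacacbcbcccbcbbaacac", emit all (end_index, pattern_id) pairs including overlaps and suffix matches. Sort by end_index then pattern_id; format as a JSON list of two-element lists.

Build:
Trie (insert patterns):
  n0 'ε': a→5 b→7 c→1
  n1 'c': b→2  [P6 ends]
  n2 'cb': c→3  [P5 ends]
  n3 'cbc': b→4
  n4 'cbcb': ·  [P0 ends]
  n5 'a': c→6
  n6 'ac': b→13  [P1 ends]
  n7 'b': a→8 c→15
  n8 'ba': b→9
  n9 'bab': c→10
  n10 'babc': c→11
  n11 'babcc': a→12
  n12 'babcca': ·  [P2 ends]
  n13 'acb': a→14
  n14 'acba': ·  [P3 ends]
  n15 'bc': b→16
  n16 'bcb': c→17
  n17 'bcbc': c→18
  n18 'bcbcc': ·  [P4 ends]

Failure links (BFS by depth):
  n1('c'): parent n0 fail=0; on 'c' 0 → fail=0;  out {6}∪∅={6}
  n5('a'): parent n0 fail=0; on 'a' 0 → fail=0;  out ∅∪∅=∅
  n7('b'): parent n0 fail=0; on 'b' 0 → fail=0;  out ∅∪∅=∅
  n2('cb'): parent n1 fail=0; on 'b' 0 → fail=7;  out {5}∪∅={5}
  n6('ac'): parent n5 fail=0; on 'c' 0 → fail=1;  out {1}∪{6}={1,6}
  n8('ba'): parent n7 fail=0; on 'a' 0 → fail=5;  out ∅∪∅=∅
  n15('bc'): parent n7 fail=0; on 'c' 0 → fail=1;  out ∅∪{6}={6}
  n3('cbc'): parent n2 fail=7; on 'c' 7 → fail=15;  out ∅∪{6}={6}
  n9('bab'): parent n8 fail=5; on 'b' 5→0 → fail=7;  out ∅∪∅=∅
  n13('acb'): parent n6 fail=1; on 'b' 1 → fail=2;  out ∅∪{5}={5}
  n16('bcb'): parent n15 fail=1; on 'b' 1 → fail=2;  out ∅∪{5}={5}
  n4('cbcb'): parent n3 fail=15; on 'b' 15 → fail=16;  out {0}∪{5}={0,5}
  n10('babc'): parent n9 fail=7; on 'c' 7 → fail=15;  out ∅∪{6}={6}
  n14('acba'): parent n13 fail=2; on 'a' 2→7 → fail=8;  out {3}∪∅={3}
  n17('bcbc'): parent n16 fail=2; on 'c' 2 → fail=3;  out ∅∪{6}={6}
  n11('babcc'): parent n10 fail=15; on 'c' 15→1→0 → fail=1;  out ∅∪{6}={6}
  n18('bcbcc'): parent n17 fail=3; on 'c' 3→15→1→0 → fail=1;  out {4}∪{6}={4,6}
  n12('babcca'): parent n11 fail=1; on 'a' 1→0 → fail=5;  out {2}∪∅={2}

Scan:
[0] read 'a'  n0⇒n5
[1] read 'c'  n5⇒n6  ** P1@[0:1],P6@[1:1]
[2] read 'c'  n6⇒n1 ·f  ** P6@[2:2]
[3] read 'c'  n1⇒n1 ·f  ** P6@[3:3]
[4] read 'b'  n1⇒n2  ** P5@[3:4]
[5] read 'a'  n2⇒n8 ·f
[6] read 'a'  n8⇒n5 ·f
[7] read 'c'  n5⇒n6  ** P1@[6:7],P6@[7:7]
[8] read 'b'  n6⇒n13  ** P5@[7:8]
[9] read 'b'  n13⇒n7 ·f
[10] read 'a'  n7⇒n8
[11] read 'a'  n8⇒n5 ·f
[12] read 'c'  n5⇒n6  ** P1@[11:12],P6@[12:12]
[13] read 'b'  n6⇒n13  ** P5@[12:13]
[14] read 'a'  n13⇒n14  ** P3@[11:14]
[15] read 'c'  n14⇒n6 ·f  ** P1@[14:15],P6@[15:15]
[16] read 'c'  n6⇒n1 ·f  ** P6@[16:16]
[17] read 'b'  n1⇒n2  ** P5@[16:17]
[18] read 'c'  n2⇒n3  ** P6@[18:18]
[19] read 'b'  n3⇒n4  ** P0@[16:19],P5@[18:19]
[20] read 'a'  n4⇒n8 ·f
[21] read 'b'  n8⇒n9
[22] read 'c'  n9⇒n10  ** P6@[22:22]
[23] read 'c'  n10⇒n11  ** P6@[23:23]
[24] read 'b'  n11⇒n2 ·f  ** P5@[23:24]
[25] read 'a'  n2⇒n8 ·f
[26] read 'b'  n8⇒n9
[27] read 'c'  n9⇒n10  ** P6@[27:27]
[28] read 'b'  n10⇒n16 ·f  ** P5@[27:28]
[29] read 'c'  n16⇒n17  ** P6@[29:29]
[30] read 'c'  n17⇒n18  ** P4@[26:30],P6@[30:30]
[31] read 'a'  n18⇒n5 ·f
[32] read 'b'  n5⇒n7 ·f
[33] read 'a'  n7⇒n8
[34] read 'c'  n8⇒n6 ·f  ** P1@[33:34],P6@[34:34]
[35] read 'a'  n6⇒n5 ·f
[36] read 'c'  n5⇒n6  ** P1@[35:36],P6@[36:36]
[37] read 'b'  n6⇒n13  ** P5@[36:37]
[38] read 'c'  n13⇒n3 ·f  ** P6@[38:38]
[39] read 'b'  n3⇒n4  ** P0@[36:39],P5@[38:39]
[40] read 'c'  n4⇒n17 ·f  ** P6@[40:40]
[41] read 'c'  n17⇒n18  ** P4@[37:41],P6@[41:41]
[42] read 'c'  n18⇒n1 ·f  ** P6@[42:42]
[43] read 'b'  n1⇒n2  ** P5@[42:43]
[44] read 'c'  n2⇒n3  ** P6@[44:44]
[45] read 'b'  n3⇒n4  ** P0@[42:45],P5@[44:45]
[46] read 'b'  n4⇒n7 ·f
[47] read 'a'  n7⇒n8
[48] read 'a'  n8⇒n5 ·f
[49] read 'c'  n5⇒n6  ** P1@[48:49],P6@[49:49]
[50] read 'a'  n6⇒n5 ·f
[51] read 'c'  n5⇒n6  ** P1@[50:51],P6@[51:51]

All matches (sorted): [[1,1],[1,6],[2,6],[3,6],[4,5],[7,1],[7,6],[8,5],[12,1],[12,6],[13,5],[14,3],[15,1],[15,6],[16,6],[17,5],[18,6],[19,0],[19,5],[22,6],[23,6],[24,5],[27,6],[28,5],[29,6],[30,4],[30,6],[34,1],[34,6],[36,1],[36,6],[37,5],[38,6],[39,0],[39,5],[40,6],[41,4],[41,6],[42,6],[43,5],[44,6],[45,0],[45,5],[49,1],[49,6],[51,1],[51,6]]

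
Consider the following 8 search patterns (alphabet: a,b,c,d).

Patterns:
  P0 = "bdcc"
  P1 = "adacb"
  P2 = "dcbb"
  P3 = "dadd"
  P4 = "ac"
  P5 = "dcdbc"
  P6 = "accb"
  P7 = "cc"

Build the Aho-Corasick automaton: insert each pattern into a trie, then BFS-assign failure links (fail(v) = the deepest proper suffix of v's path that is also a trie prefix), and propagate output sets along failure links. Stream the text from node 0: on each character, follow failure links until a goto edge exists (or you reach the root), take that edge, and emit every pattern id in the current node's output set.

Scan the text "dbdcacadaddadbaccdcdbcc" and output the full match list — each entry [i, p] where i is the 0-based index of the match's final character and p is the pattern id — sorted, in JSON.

Build automaton:
Trie (insert patterns):
  0='ε' goto a→5 b→1 c→23 d→10
  1='b' goto d→2
  2='bd' goto c→3
  3='bdc' goto c→4
  4='bdcc' goto ·  ←P0
  5='a' goto c→17 d→6
  6='ad' goto a→7
  7='ada' goto c→8
  8='adac' goto b→9
  9='adacb' goto ·  ←P1
  10='d' goto a→14 c→11
  11='dc' goto b→12 d→18
  12='dcb' goto b→13
  13='dcbb' goto ·  ←P2
  14='da' goto d→15
  15='dad' goto d→16
  16='dadd' goto ·  ←P3
  17='ac' goto c→21  ←P4
  18='dcd' goto b→19
  19='dcdb' goto c→20
  20='dcdbc' goto ·  ←P5
  21='acc' goto b→22
  22='accb' goto ·  ←P6
  23='c' goto c→24
  24='cc' goto ·  ←P7

BFS fail/out derivation:
  n1('b'): parent n0 fail=0; on 'b' 0 → fail=0;  out ∅∪∅=∅
  n5('a'): parent n0 fail=0; on 'a' 0 → fail=0;  out ∅∪∅=∅
  n10('d'): parent n0 fail=0; on 'd' 0 → fail=0;  out ∅∪∅=∅
  n23('c'): parent n0 fail=0; on 'c' 0 → fail=0;  out ∅∪∅=∅
  n2('bd'): parent n1 fail=0; on 'd' 0 → fail=10;  out ∅∪∅=∅
  n6('ad'): parent n5 fail=0; on 'd' 0 → fail=10;  out ∅∪∅=∅
  n11('dc'): parent n10 fail=0; on 'c' 0 → fail=23;  out ∅∪∅=∅
  n14('da'): parent n10 fail=0; on 'a' 0 → fail=5;  out ∅∪∅=∅
  n17('ac'): parent n5 fail=0; on 'c' 0 → fail=23;  out {4}∪∅={4}
  n24('cc'): parent n23 fail=0; on 'c' 0 → fail=23;  out {7}∪∅={7}
  n3('bdc'): parent n2 fail=10; on 'c' 10 → fail=11;  out ∅∪∅=∅
  n7('ada'): parent n6 fail=10; on 'a' 10 → fail=14;  out ∅∪∅=∅
  n12('dcb'): parent n11 fail=23; on 'b' 23→0 → fail=1;  out ∅∪∅=∅
  n15('dad'): parent n14 fail=5; on 'd' 5 → fail=6;  out ∅∪∅=∅
  n18('dcd'): parent n11 fail=23; on 'd' 23→0 → fail=10;  out ∅∪∅=∅
  n21('acc'): parent n17 fail=23; on 'c' 23 → fail=24;  out ∅∪{7}={7}
  n4('bdcc'): parent n3 fail=11; on 'c' 11→23 → fail=24;  out {0}∪{7}={0,7}
  n8('adac'): parent n7 fail=14; on 'c' 14→5 → fail=17;  out ∅∪{4}={4}
  n13('dcbb'): parent n12 fail=1; on 'b' 1→0 → fail=1;  out {2}∪∅={2}
  n16('dadd'): parent n15 fail=6; on 'd' 6→10→0 → fail=10;  out {3}∪∅={3}
  n19('dcdb'): parent n18 fail=10; on 'b' 10→0 → fail=1;  out ∅∪∅=∅
  n22('accb'): parent n21 fail=24; on 'b' 24→23→0 → fail=1;  out {6}∪∅={6}
  n9('adacb'): parent n8 fail=17; on 'b' 17→23→0 → fail=1;  out {1}∪∅={1}
  n20('dcdbc'): parent n19 fail=1; on 'c' 1→0 → fail=23;  out {5}∪∅={5}

Scan:
pos 0 'd': at 10
pos 1 'b': at 1 (via fail)
pos 2 'd': at 2
pos 3 'c': at 3
pos 4 'a': at 5 (via fail)
pos 5 'c': at 17  ** P4@[4:5]
pos 6 'a': at 5 (via fail)
pos 7 'd': at 6
pos 8 'a': at 7
pos 9 'd': at 15 (via fail)
pos 10 'd': at 16  ** P3@[7:10]
pos 11 'a': at 14 (via fail)
pos 12 'd': at 15
pos 13 'b': at 1 (via fail)
pos 14 'a': at 5 (via fail)
pos 15 'c': at 17  ** P4@[14:15]
pos 16 'c': at 21  ** P7@[15:16]
pos 17 'd': at 10 (via fail)
pos 18 'c': at 11
pos 19 'd': at 18
pos 20 'b': at 19
pos 21 'c': at 20  ** P5@[17:21]
pos 22 'c': at 24 (via fail)  ** P7@[21:22]

Matches: [[5,4],[10,3],[15,4],[16,7],[21,5],[22,7]]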